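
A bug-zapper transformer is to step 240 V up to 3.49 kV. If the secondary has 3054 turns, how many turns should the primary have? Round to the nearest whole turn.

N_p/N_s = V_p/V_s, so N_p = 3054 × 240/3490 = 210.0 ≈ 210 turns.

N_p = 210 turns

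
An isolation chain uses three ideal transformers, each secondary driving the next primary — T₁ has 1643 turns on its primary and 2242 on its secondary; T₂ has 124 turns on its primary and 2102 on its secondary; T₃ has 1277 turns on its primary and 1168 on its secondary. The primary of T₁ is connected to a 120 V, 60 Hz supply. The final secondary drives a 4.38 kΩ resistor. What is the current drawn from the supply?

After T₁: V = 120.00 × 2242/1643 = 163.75 V.
After T₂: V = 163.75 × 2102/124 = 2775.8 V.
After T₃: V = 2775.8 × 1168/1277 = 2538.9 V.
I_load = 2538.9/4380 = 0.57965 A, so P_out = 2538.9 × 0.57965 = 1471.7 W.
All ideal ⇒ P_in = P_out, so I_supply = 1471.7/120 = 12.3 A.

I_supply ≈ 12.3 A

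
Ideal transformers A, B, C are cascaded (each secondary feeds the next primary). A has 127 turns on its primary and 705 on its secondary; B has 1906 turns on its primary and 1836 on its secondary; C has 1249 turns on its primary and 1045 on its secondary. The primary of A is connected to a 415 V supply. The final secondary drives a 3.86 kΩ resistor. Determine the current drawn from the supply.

I_supply ≈ 2.15 A

Secondary of A: V = 415.00 × 705/127 = 2303.7 V.
Secondary of B: V = 2303.7 × 1836/1906 = 2219.1 V.
Secondary of C: V = 2219.1 × 1045/1249 = 1856.7 V.
I_load = 1856.7/3860 = 0.48101 A, so P_out = 1856.7 × 0.48101 = 893.07 W.
All ideal ⇒ P_in = P_out, so I_supply = 893.07/415 = 2.15 A.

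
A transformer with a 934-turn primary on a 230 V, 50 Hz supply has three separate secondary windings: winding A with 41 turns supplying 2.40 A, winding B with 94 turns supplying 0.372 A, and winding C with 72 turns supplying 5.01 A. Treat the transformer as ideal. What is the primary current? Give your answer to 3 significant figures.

I_p ≈ 0.529 A

V_A = 230 × 41/934 = 10.096 V; V_B = 230 × 94/934 = 23.148 V; V_C = 230 × 72/934 = 17.730 V.
P_out = V_A I_A + V_B I_B + V_C I_C = 10.096×2.40 + 23.148×0.372 + 17.730×5.01 = 24.231 + 8.6110 + 88.828 = 121.67 W.
Ideal ⇒ P_in = P_out, so I_p = P_out/V_p = 121.67/230 = 0.529 A.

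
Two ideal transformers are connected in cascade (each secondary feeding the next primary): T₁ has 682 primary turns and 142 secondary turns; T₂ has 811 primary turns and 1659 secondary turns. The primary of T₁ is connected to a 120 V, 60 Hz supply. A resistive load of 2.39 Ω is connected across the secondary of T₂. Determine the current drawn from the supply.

I_supply ≈ 9.11 A

Secondary of T₁: V = 120.00 × 142/682 = 24.985 V.
Secondary of T₂: V = 24.985 × 1659/811 = 51.111 V.
I_load = 51.111/2.39 = 21.385 A, so P_out = 51.111 × 21.385 = 1093.0 W.
All ideal ⇒ P_in = P_out, so I_supply = 1093.0/120 = 9.11 A.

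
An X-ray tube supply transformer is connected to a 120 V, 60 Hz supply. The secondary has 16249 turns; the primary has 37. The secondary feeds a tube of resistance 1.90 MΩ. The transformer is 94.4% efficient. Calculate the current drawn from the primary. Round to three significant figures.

V_s = 120 × 16249/37 = 52699 V.
I_s = V_s/R = 52699/(1.90×10^6) = 0.027737 A.
P_out = V_s I_s = 52699 × 0.027737 = 1461.7 W.
P_in = P_out/η = 1461.7/0.944 = 1548.4 W.
I_p = P_in/V_p = 1548.4/120 = 12.9 A.

I_p ≈ 12.9 A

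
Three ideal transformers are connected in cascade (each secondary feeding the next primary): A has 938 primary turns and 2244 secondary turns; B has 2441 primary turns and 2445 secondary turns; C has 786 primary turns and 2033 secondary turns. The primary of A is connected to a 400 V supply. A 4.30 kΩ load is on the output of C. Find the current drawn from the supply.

Secondary of A: V = 400.00 × 2244/938 = 956.93 V.
Secondary of B: V = 956.93 × 2445/2441 = 958.50 V.
Secondary of C: V = 958.50 × 2033/786 = 2479.2 V.
I_load = 2479.2/4300 = 0.57655 A, so P_out = 2479.2 × 0.57655 = 1429.4 W.
All ideal ⇒ P_in = P_out, so I_supply = 1429.4/400 = 3.57 A.

I_supply ≈ 3.57 A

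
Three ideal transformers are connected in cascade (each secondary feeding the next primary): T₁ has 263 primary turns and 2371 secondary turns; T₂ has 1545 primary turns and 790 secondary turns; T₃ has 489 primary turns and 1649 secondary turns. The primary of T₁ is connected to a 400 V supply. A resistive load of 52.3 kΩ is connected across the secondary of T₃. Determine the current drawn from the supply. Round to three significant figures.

Secondary of T₁: V = 400.00 × 2371/263 = 3606.1 V.
Secondary of T₂: V = 3606.1 × 790/1545 = 1843.9 V.
Secondary of T₃: V = 1843.9 × 1649/489 = 6217.9 V.
I_load = 6217.9/52300 = 0.11889 A, so P_out = 6217.9 × 0.11889 = 739.25 W.
All ideal ⇒ P_in = P_out, so I_supply = 739.25/400 = 1.85 A.

I_supply ≈ 1.85 A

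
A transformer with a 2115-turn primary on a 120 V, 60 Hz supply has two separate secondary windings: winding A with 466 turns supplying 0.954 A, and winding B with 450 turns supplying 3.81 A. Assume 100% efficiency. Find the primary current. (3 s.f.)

V_A = 120 × 466/2115 = 26.440 V; V_B = 120 × 450/2115 = 25.532 V.
P_out = V_A I_A + V_B I_B = 26.440×0.954 + 25.532×3.81 = 25.223 + 97.277 = 122.50 W.
Ideal ⇒ P_in = P_out, so I_p = P_out/V_p = 122.50/120 = 1.02 A.

I_p ≈ 1.02 A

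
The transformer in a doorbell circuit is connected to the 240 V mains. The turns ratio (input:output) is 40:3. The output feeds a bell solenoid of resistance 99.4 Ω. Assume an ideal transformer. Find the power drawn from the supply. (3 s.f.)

V_out = V_in × N_out/N_in = 240 × 3/40 = 18.000 V.
I_out = V_out/R = 18.000/99.4 = 0.18109 A.
I_in = I_out × N_out/N_in = 0.18109 × 3/40 = 0.013581 A.
P = V_in I_in = 240 × 0.013581 = 3.26 W.

P ≈ 3.26 W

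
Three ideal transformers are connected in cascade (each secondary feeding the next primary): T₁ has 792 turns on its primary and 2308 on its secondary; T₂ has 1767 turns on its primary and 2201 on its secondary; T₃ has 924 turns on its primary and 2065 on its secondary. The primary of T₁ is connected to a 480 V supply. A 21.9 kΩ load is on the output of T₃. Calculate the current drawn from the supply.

I_supply ≈ 1.44 A

After T₁: V = 480.00 × 2308/792 = 1398.8 V.
After T₂: V = 1398.8 × 2201/1767 = 1742.3 V.
After T₃: V = 1742.3 × 2065/924 = 3893.9 V.
I_load = 3893.9/21900 = 0.17780 A, so P_out = 3893.9 × 0.17780 = 692.35 W.
All ideal ⇒ P_in = P_out, so I_supply = 692.35/480 = 1.44 A.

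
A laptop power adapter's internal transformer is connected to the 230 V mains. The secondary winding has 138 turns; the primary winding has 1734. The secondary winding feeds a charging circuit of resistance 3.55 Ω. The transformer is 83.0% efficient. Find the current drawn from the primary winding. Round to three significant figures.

V_s = 230 × 138/1734 = 18.304 V.
I_s = V_s/R = 18.304/3.55 = 5.1562 A.
P_out = V_s I_s = 18.304 × 5.1562 = 94.382 W.
P_in = P_out/η = 94.382/0.830 = 113.71 W.
I_p = P_in/V_p = 113.71/230 = 0.494 A.

I_p ≈ 0.494 A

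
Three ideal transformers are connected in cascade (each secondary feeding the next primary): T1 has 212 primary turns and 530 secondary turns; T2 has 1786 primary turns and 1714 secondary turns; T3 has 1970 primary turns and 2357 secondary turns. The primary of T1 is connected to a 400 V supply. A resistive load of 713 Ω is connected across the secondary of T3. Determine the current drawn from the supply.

I_supply ≈ 4.62 A

After T1: V = 400.00 × 530/212 = 1000.0 V.
After T2: V = 1000.0 × 1714/1786 = 959.69 V.
After T3: V = 959.69 × 2357/1970 = 1148.2 V.
I_load = 1148.2/713 = 1.6104 A, so P_out = 1148.2 × 1.6104 = 1849.1 W.
All ideal ⇒ P_in = P_out, so I_supply = 1849.1/400 = 4.62 A.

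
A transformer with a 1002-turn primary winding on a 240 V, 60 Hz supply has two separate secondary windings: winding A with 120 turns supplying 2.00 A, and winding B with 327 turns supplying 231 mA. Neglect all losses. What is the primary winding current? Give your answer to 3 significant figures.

I_p ≈ 0.315 A

V_A = 240 × 120/1002 = 28.743 V; V_B = 240 × 327/1002 = 78.323 V.
P_out = V_A I_A + V_B I_B = 28.743×2.00 + 78.323×0.231 = 57.485 + 18.093 = 75.578 W.
Ideal ⇒ P_in = P_out, so I_p = P_out/V_p = 75.578/240 = 0.315 A.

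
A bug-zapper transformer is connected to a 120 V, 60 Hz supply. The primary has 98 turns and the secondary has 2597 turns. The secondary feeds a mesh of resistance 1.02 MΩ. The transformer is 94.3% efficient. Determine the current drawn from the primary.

V_s = 120 × 2597/98 = 3180.0 V.
I_s = V_s/R = 3180.0/(1.02×10^6) = 0.0031176 A.
P_out = V_s I_s = 3180.0 × 0.0031176 = 9.9141 W.
P_in = P_out/η = 9.9141/0.943 = 10.513 W.
I_p = P_in/V_p = 10.513/120 = 0.0876 A.

I_p ≈ 0.0876 A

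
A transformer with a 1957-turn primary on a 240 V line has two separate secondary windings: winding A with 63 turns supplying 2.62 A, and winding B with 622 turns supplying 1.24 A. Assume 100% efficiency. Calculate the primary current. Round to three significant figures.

V_A = 240 × 63/1957 = 7.7261 V; V_B = 240 × 622/1957 = 76.280 V.
P_out = V_A I_A + V_B I_B = 7.7261×2.62 + 76.280×1.24 = 20.242 + 94.587 = 114.83 W.
Ideal ⇒ P_in = P_out, so I_p = P_out/V_p = 114.83/240 = 0.478 A.

I_p ≈ 0.478 A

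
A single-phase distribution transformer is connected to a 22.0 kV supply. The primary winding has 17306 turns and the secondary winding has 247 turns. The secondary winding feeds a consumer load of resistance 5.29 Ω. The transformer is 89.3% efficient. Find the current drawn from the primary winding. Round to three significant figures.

V_s = 22000 × 247/17306 = 314.00 V.
I_s = V_s/R = 314.00/5.29 = 59.356 A.
P_out = V_s I_s = 314.00 × 59.356 = 18638 W.
P_in = P_out/η = 18638/0.893 = 20871 W.
I_p = P_in/V_p = 20871/22000 = 0.949 A.

I_p ≈ 0.949 A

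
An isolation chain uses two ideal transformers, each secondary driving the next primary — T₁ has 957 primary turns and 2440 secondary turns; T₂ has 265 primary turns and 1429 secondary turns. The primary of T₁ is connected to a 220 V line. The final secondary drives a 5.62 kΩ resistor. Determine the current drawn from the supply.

I_supply ≈ 7.40 A

Secondary of T₁: V = 220.00 × 2440/957 = 560.92 V.
Secondary of T₂: V = 560.92 × 1429/265 = 3024.7 V.
I_load = 3024.7/5620 = 0.53821 A, so P_out = 3024.7 × 0.53821 = 1627.9 W.
All ideal ⇒ P_in = P_out, so I_supply = 1627.9/220 = 7.40 A.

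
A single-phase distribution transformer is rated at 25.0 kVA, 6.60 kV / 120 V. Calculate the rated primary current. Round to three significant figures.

I_p ≈ 3.79 A

I_p = S/V_p = 25000/6600 = 3.79 A.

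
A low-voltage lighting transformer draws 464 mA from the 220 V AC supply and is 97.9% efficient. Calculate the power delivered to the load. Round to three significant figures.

P_out ≈ 99.9 W

P_in = V_p I_p = 220 × 0.464 = 102.08 W.
P_out = η P_in = 0.979 × 102.08 = 99.9 W.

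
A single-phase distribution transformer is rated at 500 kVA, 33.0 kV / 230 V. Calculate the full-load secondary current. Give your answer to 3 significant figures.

I_s = S/V_s = 500000/230 = 2170 A.

I_s ≈ 2170 A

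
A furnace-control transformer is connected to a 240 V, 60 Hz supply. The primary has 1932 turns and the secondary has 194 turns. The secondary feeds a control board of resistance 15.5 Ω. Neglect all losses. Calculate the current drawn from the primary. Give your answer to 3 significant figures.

I_p ≈ 0.156 A

V_s = V_p × N_s/N_p = 240 × 194/1932 = 24.099 V.
I_s = V_s/R = 24.099/15.5 = 1.5548 A.
For an ideal transformer I_p N_p = I_s N_s, so I_p = 1.5548 × 194/1932 = 0.156 A.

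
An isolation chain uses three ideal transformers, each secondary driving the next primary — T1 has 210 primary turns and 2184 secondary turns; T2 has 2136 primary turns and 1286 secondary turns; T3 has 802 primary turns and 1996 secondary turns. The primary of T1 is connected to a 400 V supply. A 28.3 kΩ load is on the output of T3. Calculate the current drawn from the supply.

After T1: V = 400.00 × 2184/210 = 4160.0 V.
After T2: V = 4160.0 × 1286/2136 = 2504.6 V.
After T3: V = 2504.6 × 1996/802 = 6233.3 V.
I_load = 6233.3/28300 = 0.22026 A, so P_out = 6233.3 × 0.22026 = 1372.9 W.
All ideal ⇒ P_in = P_out, so I_supply = 1372.9/400 = 3.43 A.

I_supply ≈ 3.43 A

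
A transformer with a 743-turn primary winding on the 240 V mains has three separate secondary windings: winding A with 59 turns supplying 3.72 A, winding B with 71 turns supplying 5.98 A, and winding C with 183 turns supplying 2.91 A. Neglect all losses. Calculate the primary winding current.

V_A = 240 × 59/743 = 19.058 V; V_B = 240 × 71/743 = 22.934 V; V_C = 240 × 183/743 = 59.112 V.
P_out = V_A I_A + V_B I_B + V_C I_C = 19.058×3.72 + 22.934×5.98 + 59.112×2.91 = 70.895 + 137.15 + 172.02 = 380.06 W.
Ideal ⇒ P_in = P_out, so I_p = P_out/V_p = 380.06/240 = 1.58 A.

I_p ≈ 1.58 A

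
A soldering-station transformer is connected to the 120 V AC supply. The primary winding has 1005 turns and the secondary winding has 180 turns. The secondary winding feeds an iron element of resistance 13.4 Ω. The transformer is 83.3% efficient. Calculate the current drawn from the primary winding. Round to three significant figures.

I_p ≈ 0.345 A

V_s = 120 × 180/1005 = 21.493 V.
I_s = V_s/R = 21.493/13.4 = 1.6039 A.
P_out = V_s I_s = 21.493 × 1.6039 = 34.472 W.
P_in = P_out/η = 34.472/0.833 = 41.383 W.
I_p = P_in/V_p = 41.383/120 = 0.345 A.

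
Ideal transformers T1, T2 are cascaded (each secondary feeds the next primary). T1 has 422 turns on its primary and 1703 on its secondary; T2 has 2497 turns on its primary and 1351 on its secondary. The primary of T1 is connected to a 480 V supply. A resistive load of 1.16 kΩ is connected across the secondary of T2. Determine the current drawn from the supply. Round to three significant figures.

I_supply ≈ 1.97 A

After T1: V = 480.00 × 1703/422 = 1937.1 V.
After T2: V = 1937.1 × 1351/2497 = 1048.0 V.
I_load = 1048.0/1160 = 0.90349 A, so P_out = 1048.0 × 0.90349 = 946.90 W.
All ideal ⇒ P_in = P_out, so I_supply = 946.90/480 = 1.97 A.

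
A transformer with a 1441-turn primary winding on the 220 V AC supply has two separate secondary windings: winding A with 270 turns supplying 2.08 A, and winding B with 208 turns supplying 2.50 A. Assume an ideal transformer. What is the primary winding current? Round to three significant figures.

I_p ≈ 0.751 A

V_A = 220 × 270/1441 = 41.221 V; V_B = 220 × 208/1441 = 31.756 V.
P_out = V_A I_A + V_B I_B = 41.221×2.08 + 31.756×2.50 = 85.740 + 79.389 = 165.13 W.
Ideal ⇒ P_in = P_out, so I_p = P_out/V_p = 165.13/220 = 0.751 A.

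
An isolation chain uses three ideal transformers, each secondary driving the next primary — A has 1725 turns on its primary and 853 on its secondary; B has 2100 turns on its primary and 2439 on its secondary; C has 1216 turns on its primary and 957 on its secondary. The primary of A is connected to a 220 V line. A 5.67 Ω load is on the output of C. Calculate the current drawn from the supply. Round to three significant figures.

I_supply ≈ 7.93 A

After A: V = 220.00 × 853/1725 = 108.79 V.
After B: V = 108.79 × 2439/2100 = 126.35 V.
After C: V = 126.35 × 957/1216 = 99.438 V.
I_load = 99.438/5.67 = 17.538 A, so P_out = 99.438 × 17.538 = 1743.9 W.
All ideal ⇒ P_in = P_out, so I_supply = 1743.9/220 = 7.93 A.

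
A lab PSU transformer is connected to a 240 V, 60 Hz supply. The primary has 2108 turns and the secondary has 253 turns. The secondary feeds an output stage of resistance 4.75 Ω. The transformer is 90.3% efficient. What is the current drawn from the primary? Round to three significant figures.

I_p ≈ 0.806 A

V_s = 240 × 253/2108 = 28.805 V.
I_s = V_s/R = 28.805/4.75 = 6.0641 A.
P_out = V_s I_s = 28.805 × 6.0641 = 174.67 W.
P_in = P_out/η = 174.67/0.903 = 193.44 W.
I_p = P_in/V_p = 193.44/240 = 0.806 A.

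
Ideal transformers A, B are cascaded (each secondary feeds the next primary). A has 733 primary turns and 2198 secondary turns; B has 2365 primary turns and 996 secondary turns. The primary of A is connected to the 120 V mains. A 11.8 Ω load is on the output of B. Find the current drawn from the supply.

I_supply ≈ 16.2 A

After A: V = 120.00 × 2198/733 = 359.84 V.
After B: V = 359.84 × 996/2365 = 151.54 V.
I_load = 151.54/11.8 = 12.843 A, so P_out = 151.54 × 12.843 = 1946.2 W.
All ideal ⇒ P_in = P_out, so I_supply = 1946.2/120 = 16.2 A.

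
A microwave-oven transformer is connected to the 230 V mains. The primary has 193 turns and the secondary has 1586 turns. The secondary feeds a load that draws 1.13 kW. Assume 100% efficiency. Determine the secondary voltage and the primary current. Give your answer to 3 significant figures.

V_s = V_p × N_s/N_p = 230 × 1586/193 = 1890.1 V.
I_s = P/V_s = 1130/1890.1 = 0.59787 A.
I_p = I_s × N_s/N_p = 0.59787 × 1586/193 = 4.91 A.

V_s ≈ 1890 V, I_p ≈ 4.91 A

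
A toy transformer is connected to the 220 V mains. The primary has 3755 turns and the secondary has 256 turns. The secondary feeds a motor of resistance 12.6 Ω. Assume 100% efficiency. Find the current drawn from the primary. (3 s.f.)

I_p ≈ 0.0812 A

V_s = V_p × N_s/N_p = 220 × 256/3755 = 14.999 V.
I_s = V_s/R = 14.999/12.6 = 1.1904 A.
For an ideal transformer I_p N_p = I_s N_s, so I_p = 1.1904 × 256/3755 = 0.0812 A.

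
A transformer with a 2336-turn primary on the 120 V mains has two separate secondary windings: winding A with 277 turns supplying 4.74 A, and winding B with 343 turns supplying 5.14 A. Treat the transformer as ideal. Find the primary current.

I_p ≈ 1.32 A

V_A = 120 × 277/2336 = 14.229 V; V_B = 120 × 343/2336 = 17.620 V.
P_out = V_A I_A + V_B I_B = 14.229×4.74 + 17.620×5.14 = 67.448 + 90.566 = 158.01 W.
Ideal ⇒ P_in = P_out, so I_p = P_out/V_p = 158.01/120 = 1.32 A.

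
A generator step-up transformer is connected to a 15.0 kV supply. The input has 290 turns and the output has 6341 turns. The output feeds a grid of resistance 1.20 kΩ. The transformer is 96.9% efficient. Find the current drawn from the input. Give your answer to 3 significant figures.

V_out = 15000 × 6341/290 = 327980 V.
I_out = V_out/R = 327980/1200 = 273.32 A.
P_out = V_out I_out = 327980 × 273.32 = 8.9644×10^7 W.
P_in = P_out/η = 8.9644×10^7/0.969 = 9.2512×10^7 W.
I_in = P_in/V_in = 9.2512×10^7/15000 = 6170 A.

I_in ≈ 6170 A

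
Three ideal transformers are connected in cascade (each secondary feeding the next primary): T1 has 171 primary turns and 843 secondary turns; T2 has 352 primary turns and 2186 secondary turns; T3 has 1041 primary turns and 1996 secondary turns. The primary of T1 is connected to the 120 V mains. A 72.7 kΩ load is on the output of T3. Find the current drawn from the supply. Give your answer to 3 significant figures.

After T1: V = 120.00 × 843/171 = 591.58 V.
After T2: V = 591.58 × 2186/352 = 3673.8 V.
After T3: V = 3673.8 × 1996/1041 = 7044.2 V.
I_load = 7044.2/72700 = 0.096894 A, so P_out = 7044.2 × 0.096894 = 682.54 W.
All ideal ⇒ P_in = P_out, so I_supply = 682.54/120 = 5.69 A.

I_supply ≈ 5.69 A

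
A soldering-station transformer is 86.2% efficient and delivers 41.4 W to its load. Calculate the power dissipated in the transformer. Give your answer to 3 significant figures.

P_in = P_out/η = 41.4/0.862 = 48.0278 W.
P_loss = P_in − P_out = 48.0278 − 41.4 = 6.63 W.

P_loss ≈ 6.63 W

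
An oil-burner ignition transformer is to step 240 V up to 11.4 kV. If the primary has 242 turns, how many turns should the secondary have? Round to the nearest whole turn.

N_s/N_p = V_s/V_p, so N_s = 242 × 11400/240 = 11495.0 ≈ 11495 turns.

N_s = 11495 turns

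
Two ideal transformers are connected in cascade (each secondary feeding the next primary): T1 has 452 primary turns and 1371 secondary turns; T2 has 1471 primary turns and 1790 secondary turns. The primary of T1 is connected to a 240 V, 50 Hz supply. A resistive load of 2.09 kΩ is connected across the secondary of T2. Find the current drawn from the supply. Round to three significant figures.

Secondary of T1: V = 240.00 × 1371/452 = 727.96 V.
Secondary of T2: V = 727.96 × 1790/1471 = 885.83 V.
I_load = 885.83/2090 = 0.42384 A, so P_out = 885.83 × 0.42384 = 375.45 W.
All ideal ⇒ P_in = P_out, so I_supply = 375.45/240 = 1.56 A.

I_supply ≈ 1.56 A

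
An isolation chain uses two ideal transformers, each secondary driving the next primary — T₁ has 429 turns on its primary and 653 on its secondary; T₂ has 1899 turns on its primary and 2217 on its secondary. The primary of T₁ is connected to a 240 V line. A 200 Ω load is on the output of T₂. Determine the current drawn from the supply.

I_supply ≈ 3.79 A

After T₁: V = 240.00 × 653/429 = 365.31 V.
After T₂: V = 365.31 × 2217/1899 = 426.49 V.
I_load = 426.49/200 = 2.1324 A, so P_out = 426.49 × 2.1324 = 909.46 W.
All ideal ⇒ P_in = P_out, so I_supply = 909.46/240 = 3.79 A.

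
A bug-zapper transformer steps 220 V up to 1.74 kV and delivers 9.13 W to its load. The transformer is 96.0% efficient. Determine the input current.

P_in = P_out/η = 9.13/0.960 = 9.5104 W.
I_in = P_in/V_in = 9.5104/220 = 0.0432 A.

I_in ≈ 0.0432 A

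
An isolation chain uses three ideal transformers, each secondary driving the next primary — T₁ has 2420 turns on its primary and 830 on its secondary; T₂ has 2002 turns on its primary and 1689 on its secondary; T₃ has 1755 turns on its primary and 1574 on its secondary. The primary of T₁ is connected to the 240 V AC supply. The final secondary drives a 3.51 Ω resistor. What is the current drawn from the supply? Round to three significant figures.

I_supply ≈ 4.60 A

Secondary of T₁: V = 240.00 × 830/2420 = 82.314 V.
Secondary of T₂: V = 82.314 × 1689/2002 = 69.445 V.
Secondary of T₃: V = 69.445 × 1574/1755 = 62.283 V.
I_load = 62.283/3.51 = 17.744 A, so P_out = 62.283 × 17.744 = 1105.2 W.
All ideal ⇒ P_in = P_out, so I_supply = 1105.2/240 = 4.60 A.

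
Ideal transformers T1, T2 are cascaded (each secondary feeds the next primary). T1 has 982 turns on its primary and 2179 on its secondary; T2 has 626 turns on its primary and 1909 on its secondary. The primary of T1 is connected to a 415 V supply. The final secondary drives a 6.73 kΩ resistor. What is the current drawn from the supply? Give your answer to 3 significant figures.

I_supply ≈ 2.82 A

After T1: V = 415.00 × 2179/982 = 920.86 V.
After T2: V = 920.86 × 1909/626 = 2808.2 V.
I_load = 2808.2/6730 = 0.41726 A, so P_out = 2808.2 × 0.41726 = 1171.8 W.
All ideal ⇒ P_in = P_out, so I_supply = 1171.8/415 = 2.82 A.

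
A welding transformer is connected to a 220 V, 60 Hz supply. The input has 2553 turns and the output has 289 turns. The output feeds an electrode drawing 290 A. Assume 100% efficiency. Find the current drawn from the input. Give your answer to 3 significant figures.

For an ideal transformer I_in N_in = I_out N_out, so I_in = 290 × 289/2553 = 32.8 A.

I_in ≈ 32.8 A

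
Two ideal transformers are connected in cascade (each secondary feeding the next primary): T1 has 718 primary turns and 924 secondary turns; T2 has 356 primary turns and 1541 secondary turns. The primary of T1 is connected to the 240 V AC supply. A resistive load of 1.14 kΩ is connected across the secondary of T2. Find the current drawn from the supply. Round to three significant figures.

I_supply ≈ 6.53 A

After T1: V = 240.00 × 924/718 = 308.86 V.
After T2: V = 308.86 × 1541/356 = 1336.9 V.
I_load = 1336.9/1140 = 1.1728 A, so P_out = 1336.9 × 1.1728 = 1567.9 W.
All ideal ⇒ P_in = P_out, so I_supply = 1567.9/240 = 6.53 A.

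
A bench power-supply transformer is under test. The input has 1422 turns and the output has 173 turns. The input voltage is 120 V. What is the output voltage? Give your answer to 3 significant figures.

V_out/V_in = N_out/N_in, so V_out = 120 × 173/1422 = 14.6 V.

V_out ≈ 14.6 V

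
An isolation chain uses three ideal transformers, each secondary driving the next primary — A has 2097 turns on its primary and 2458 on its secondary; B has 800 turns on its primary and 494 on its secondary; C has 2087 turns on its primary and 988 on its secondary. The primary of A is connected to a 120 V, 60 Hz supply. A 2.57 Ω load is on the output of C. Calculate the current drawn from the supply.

I_supply ≈ 5.48 A

After A: V = 120.00 × 2458/2097 = 140.66 V.
After B: V = 140.66 × 494/800 = 86.856 V.
After C: V = 86.856 × 988/2087 = 41.118 V.
I_load = 41.118/2.57 = 15.999 A, so P_out = 41.118 × 15.999 = 657.87 W.
All ideal ⇒ P_in = P_out, so I_supply = 657.87/120 = 5.48 A.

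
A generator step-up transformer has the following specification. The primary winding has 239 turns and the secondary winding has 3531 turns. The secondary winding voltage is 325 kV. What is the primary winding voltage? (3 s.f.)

V_p/V_s = N_p/N_s, so V_p = 325000 × 239/3531 = 22000 V.

V_p ≈ 22000 V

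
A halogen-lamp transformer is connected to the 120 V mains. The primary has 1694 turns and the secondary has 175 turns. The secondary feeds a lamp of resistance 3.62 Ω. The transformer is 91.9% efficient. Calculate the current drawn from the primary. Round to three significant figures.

I_p ≈ 0.385 A

V_s = 120 × 175/1694 = 12.397 V.
I_s = V_s/R = 12.397/3.62 = 3.4245 A.
P_out = V_s I_s = 12.397 × 3.4245 = 42.452 W.
P_in = P_out/η = 42.452/0.919 = 46.194 W.
I_p = P_in/V_p = 46.194/120 = 0.385 A.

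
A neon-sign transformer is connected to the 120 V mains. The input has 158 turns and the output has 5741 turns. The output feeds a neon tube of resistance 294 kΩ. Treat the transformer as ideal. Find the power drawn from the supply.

P ≈ 64.7 W

V_out = V_in × N_out/N_in = 120 × 5741/158 = 4360.3 V.
I_out = V_out/R = 4360.3/294000 = 0.014831 A.
I_in = I_out × N_out/N_in = 0.014831 × 5741/158 = 0.53888 A.
P = V_in I_in = 120 × 0.53888 = 64.7 W.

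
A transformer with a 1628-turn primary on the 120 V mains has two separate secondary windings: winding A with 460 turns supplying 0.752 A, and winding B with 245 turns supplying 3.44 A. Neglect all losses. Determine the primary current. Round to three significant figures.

I_p ≈ 0.730 A

V_A = 120 × 460/1628 = 33.907 V; V_B = 120 × 245/1628 = 18.059 V.
P_out = V_A I_A + V_B I_B = 33.907×0.752 + 18.059×3.44 = 25.498 + 62.123 = 87.621 W.
Ideal ⇒ P_in = P_out, so I_p = P_out/V_p = 87.621/120 = 0.730 A.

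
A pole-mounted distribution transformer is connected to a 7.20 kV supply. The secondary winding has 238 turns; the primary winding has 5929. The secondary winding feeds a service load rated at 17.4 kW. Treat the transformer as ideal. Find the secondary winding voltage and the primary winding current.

V_s ≈ 289 V, I_p ≈ 2.42 A

V_s = V_p × N_s/N_p = 7200 × 238/5929 = 289.02 V.
I_s = P/V_s = 17400/289.02 = 60.203 A.
I_p = I_s × N_s/N_p = 60.203 × 238/5929 = 2.42 A.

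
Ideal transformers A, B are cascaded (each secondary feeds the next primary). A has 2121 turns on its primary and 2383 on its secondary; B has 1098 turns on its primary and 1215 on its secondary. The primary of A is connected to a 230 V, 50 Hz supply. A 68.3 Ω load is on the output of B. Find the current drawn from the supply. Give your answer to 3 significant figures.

I_supply ≈ 5.21 A

After A: V = 230.00 × 2383/2121 = 258.41 V.
After B: V = 258.41 × 1215/1098 = 285.95 V.
I_load = 285.95/68.3 = 4.1866 A, so P_out = 285.95 × 4.1866 = 1197.2 W.
All ideal ⇒ P_in = P_out, so I_supply = 1197.2/230 = 5.21 A.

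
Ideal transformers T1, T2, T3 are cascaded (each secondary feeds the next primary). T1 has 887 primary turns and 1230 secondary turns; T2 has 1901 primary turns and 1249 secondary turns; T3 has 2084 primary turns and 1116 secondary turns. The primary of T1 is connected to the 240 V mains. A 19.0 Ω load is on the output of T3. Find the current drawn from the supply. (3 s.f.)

Secondary of T1: V = 240.00 × 1230/887 = 332.81 V.
Secondary of T2: V = 332.81 × 1249/1901 = 218.66 V.
Secondary of T3: V = 218.66 × 1116/2084 = 117.10 V.
I_load = 117.10/19.0 = 6.1629 A, so P_out = 117.10 × 6.1629 = 721.65 W.
All ideal ⇒ P_in = P_out, so I_supply = 721.65/240 = 3.01 A.

I_supply ≈ 3.01 A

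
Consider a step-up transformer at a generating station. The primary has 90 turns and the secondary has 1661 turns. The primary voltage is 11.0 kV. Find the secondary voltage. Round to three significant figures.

V_s/V_p = N_s/N_p, so V_s = 11000 × 1661/90 = 203000 V.

V_s ≈ 203000 V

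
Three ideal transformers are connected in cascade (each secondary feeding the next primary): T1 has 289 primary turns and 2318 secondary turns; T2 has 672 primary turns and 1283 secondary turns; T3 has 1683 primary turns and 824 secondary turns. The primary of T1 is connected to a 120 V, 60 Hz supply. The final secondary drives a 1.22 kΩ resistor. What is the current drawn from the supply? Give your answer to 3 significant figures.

I_supply ≈ 5.53 A

Secondary of T1: V = 120.00 × 2318/289 = 962.49 V.
Secondary of T2: V = 962.49 × 1283/672 = 1837.6 V.
Secondary of T3: V = 1837.6 × 824/1683 = 899.70 V.
I_load = 899.70/1220 = 0.73746 A, so P_out = 899.70 × 0.73746 = 663.49 W.
All ideal ⇒ P_in = P_out, so I_supply = 663.49/120 = 5.53 A.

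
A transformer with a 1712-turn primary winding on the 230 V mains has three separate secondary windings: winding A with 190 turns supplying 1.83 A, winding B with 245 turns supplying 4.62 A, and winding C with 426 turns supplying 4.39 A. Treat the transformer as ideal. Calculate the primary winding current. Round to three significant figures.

V_A = 230 × 190/1712 = 25.526 V; V_B = 230 × 245/1712 = 32.915 V; V_C = 230 × 426/1712 = 57.231 V.
P_out = V_A I_A + V_B I_B + V_C I_C = 25.526×1.83 + 32.915×4.62 + 57.231×4.39 = 46.712 + 152.07 + 251.25 = 450.02 W.
Ideal ⇒ P_in = P_out, so I_p = P_out/V_p = 450.02/230 = 1.96 A.

I_p ≈ 1.96 A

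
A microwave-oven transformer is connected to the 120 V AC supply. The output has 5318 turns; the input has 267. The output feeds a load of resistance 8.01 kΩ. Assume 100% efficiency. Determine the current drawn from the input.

V_out = V_in × N_out/N_in = 120 × 5318/267 = 2390.1 V.
I_out = V_out/R = 2390.1/8010 = 0.29839 A.
For an ideal transformer I_in N_in = I_out N_out, so I_in = 0.29839 × 5318/267 = 5.94 A.

I_in ≈ 5.94 A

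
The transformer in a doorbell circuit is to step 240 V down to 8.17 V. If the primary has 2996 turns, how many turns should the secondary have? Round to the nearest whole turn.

N_s = 102 turns

N_s/N_p = V_s/V_p, so N_s = 2996 × 8.17/240 = 102.0 ≈ 102 turns.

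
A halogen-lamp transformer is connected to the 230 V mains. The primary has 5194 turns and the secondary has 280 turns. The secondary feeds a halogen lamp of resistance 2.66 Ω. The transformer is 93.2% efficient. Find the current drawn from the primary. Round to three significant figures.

V_s = 230 × 280/5194 = 12.399 V.
I_s = V_s/R = 12.399/2.66 = 4.6612 A.
P_out = V_s I_s = 12.399 × 4.6612 = 57.794 W.
P_in = P_out/η = 57.794/0.932 = 62.011 W.
I_p = P_in/V_p = 62.011/230 = 0.270 A.

I_p ≈ 0.270 A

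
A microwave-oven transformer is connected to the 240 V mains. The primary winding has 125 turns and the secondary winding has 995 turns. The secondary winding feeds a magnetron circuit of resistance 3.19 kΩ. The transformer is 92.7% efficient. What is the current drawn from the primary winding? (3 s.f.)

I_p ≈ 5.14 A

V_s = 240 × 995/125 = 1910.4 V.
I_s = V_s/R = 1910.4/3190 = 0.59887 A.
P_out = V_s I_s = 1910.4 × 0.59887 = 1144.1 W.
P_in = P_out/η = 1144.1/0.927 = 1234.2 W.
I_p = P_in/V_p = 1234.2/240 = 5.14 A.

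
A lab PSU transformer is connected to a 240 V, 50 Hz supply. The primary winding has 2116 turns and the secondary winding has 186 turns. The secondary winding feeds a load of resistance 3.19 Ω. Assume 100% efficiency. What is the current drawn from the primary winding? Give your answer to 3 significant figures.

I_p ≈ 0.581 A

V_s = V_p × N_s/N_p = 240 × 186/2116 = 21.096 V.
I_s = V_s/R = 21.096/3.19 = 6.6133 A.
For an ideal transformer I_p N_p = I_s N_s, so I_p = 6.6133 × 186/2116 = 0.581 A.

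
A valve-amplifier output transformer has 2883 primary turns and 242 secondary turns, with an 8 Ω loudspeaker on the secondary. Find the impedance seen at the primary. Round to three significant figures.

Z_p ≈ 1140 Ω

Z_p = (N_p/N_s)² × Z_s = (2883/242)² × 8 = 1140 Ω.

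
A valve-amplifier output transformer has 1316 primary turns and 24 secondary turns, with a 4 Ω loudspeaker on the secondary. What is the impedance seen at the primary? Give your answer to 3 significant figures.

Z_p ≈ 12000 Ω

Z_p = (N_p/N_s)² × Z_s = (1316/24)² × 4 = 12000 Ω.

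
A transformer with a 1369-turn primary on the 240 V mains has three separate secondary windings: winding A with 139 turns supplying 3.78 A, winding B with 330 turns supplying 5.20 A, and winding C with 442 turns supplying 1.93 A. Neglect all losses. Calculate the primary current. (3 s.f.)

V_A = 240 × 139/1369 = 24.368 V; V_B = 240 × 330/1369 = 57.852 V; V_C = 240 × 442/1369 = 77.487 V.
P_out = V_A I_A + V_B I_B + V_C I_C = 24.368×3.78 + 57.852×5.20 + 77.487×1.93 = 92.112 + 300.83 + 149.55 = 542.49 W.
Ideal ⇒ P_in = P_out, so I_p = P_out/V_p = 542.49/240 = 2.26 A.

I_p ≈ 2.26 A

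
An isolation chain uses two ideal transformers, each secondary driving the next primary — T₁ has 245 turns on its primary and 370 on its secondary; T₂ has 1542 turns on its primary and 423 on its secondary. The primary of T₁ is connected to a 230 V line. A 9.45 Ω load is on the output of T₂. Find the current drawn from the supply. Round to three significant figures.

I_supply ≈ 4.18 A

Secondary of T₁: V = 230.00 × 370/245 = 347.35 V.
Secondary of T₂: V = 347.35 × 423/1542 = 95.284 V.
I_load = 95.284/9.45 = 10.083 A, so P_out = 95.284 × 10.083 = 960.74 W.
All ideal ⇒ P_in = P_out, so I_supply = 960.74/230 = 4.18 A.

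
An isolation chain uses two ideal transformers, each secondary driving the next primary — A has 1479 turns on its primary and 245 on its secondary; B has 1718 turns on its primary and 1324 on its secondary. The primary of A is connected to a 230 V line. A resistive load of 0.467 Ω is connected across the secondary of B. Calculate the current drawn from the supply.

I_supply ≈ 8.03 A

After A: V = 230.00 × 245/1479 = 38.100 V.
After B: V = 38.100 × 1324/1718 = 29.362 V.
I_load = 29.362/0.467 = 62.874 A, so P_out = 29.362 × 62.874 = 1846.1 W.
All ideal ⇒ P_in = P_out, so I_supply = 1846.1/230 = 8.03 A.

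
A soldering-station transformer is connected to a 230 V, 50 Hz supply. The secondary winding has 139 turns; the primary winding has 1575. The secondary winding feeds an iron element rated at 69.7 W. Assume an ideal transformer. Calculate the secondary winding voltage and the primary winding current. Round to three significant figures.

V_s ≈ 20.3 V, I_p ≈ 0.303 A

V_s = V_p × N_s/N_p = 230 × 139/1575 = 20.298 V.
I_s = P/V_s = 69.7/20.298 = 3.4338 A.
I_p = I_s × N_s/N_p = 3.4338 × 139/1575 = 0.303 A.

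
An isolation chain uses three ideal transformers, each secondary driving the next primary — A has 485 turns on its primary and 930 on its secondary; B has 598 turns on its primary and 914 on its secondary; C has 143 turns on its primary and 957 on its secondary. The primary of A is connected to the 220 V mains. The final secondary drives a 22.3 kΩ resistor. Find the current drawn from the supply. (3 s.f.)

I_supply ≈ 3.80 A

After A: V = 220.00 × 930/485 = 421.86 V.
After B: V = 421.86 × 914/598 = 644.78 V.
After C: V = 644.78 × 957/143 = 4315.0 V.
I_load = 4315.0/22300 = 0.19350 A, so P_out = 4315.0 × 0.19350 = 834.96 W.
All ideal ⇒ P_in = P_out, so I_supply = 834.96/220 = 3.80 A.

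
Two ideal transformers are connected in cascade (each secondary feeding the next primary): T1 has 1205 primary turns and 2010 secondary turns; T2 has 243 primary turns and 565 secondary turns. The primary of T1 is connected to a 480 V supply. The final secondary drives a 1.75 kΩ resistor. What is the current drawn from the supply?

I_supply ≈ 4.13 A

After T1: V = 480.00 × 2010/1205 = 800.66 V.
After T2: V = 800.66 × 565/243 = 1861.6 V.
I_load = 1861.6/1750 = 1.0638 A, so P_out = 1861.6 × 1.0638 = 1980.4 W.
All ideal ⇒ P_in = P_out, so I_supply = 1980.4/480 = 4.13 A.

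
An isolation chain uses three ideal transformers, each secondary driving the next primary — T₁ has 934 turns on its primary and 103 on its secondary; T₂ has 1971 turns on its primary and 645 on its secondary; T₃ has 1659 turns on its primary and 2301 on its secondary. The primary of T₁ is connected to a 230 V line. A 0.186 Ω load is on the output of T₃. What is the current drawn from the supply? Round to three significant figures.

After T₁: V = 230.00 × 103/934 = 25.364 V.
After T₂: V = 25.364 × 645/1971 = 8.3003 V.
After T₃: V = 8.3003 × 2301/1659 = 11.512 V.
I_load = 11.512/0.186 = 61.894 A, so P_out = 11.512 × 61.894 = 712.54 W.
All ideal ⇒ P_in = P_out, so I_supply = 712.54/230 = 3.10 A.

I_supply ≈ 3.10 A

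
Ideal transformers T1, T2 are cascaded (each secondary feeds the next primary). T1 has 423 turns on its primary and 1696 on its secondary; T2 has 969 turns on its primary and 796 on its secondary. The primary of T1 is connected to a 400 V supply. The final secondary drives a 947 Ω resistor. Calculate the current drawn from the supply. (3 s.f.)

I_supply ≈ 4.58 A

After T1: V = 400.00 × 1696/423 = 1603.8 V.
After T2: V = 1603.8 × 796/969 = 1317.5 V.
I_load = 1317.5/947 = 1.3912 A, so P_out = 1317.5 × 1.3912 = 1832.8 W.
All ideal ⇒ P_in = P_out, so I_supply = 1832.8/400 = 4.58 A.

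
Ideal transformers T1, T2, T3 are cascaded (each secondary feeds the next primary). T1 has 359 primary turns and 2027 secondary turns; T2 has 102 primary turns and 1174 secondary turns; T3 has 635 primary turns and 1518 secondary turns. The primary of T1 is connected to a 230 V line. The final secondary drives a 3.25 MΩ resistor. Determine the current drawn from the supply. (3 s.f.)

Secondary of T1: V = 230.00 × 2027/359 = 1298.6 V.
Secondary of T2: V = 1298.6 × 1174/102 = 14947 V.
Secondary of T3: V = 14947 × 1518/635 = 35732 V.
I_load = 35732/(3.25×10^6) = 0.010994 A, so P_out = 35732 × 0.010994 = 392.85 W.
All ideal ⇒ P_in = P_out, so I_supply = 392.85/230 = 1.71 A.

I_supply ≈ 1.71 A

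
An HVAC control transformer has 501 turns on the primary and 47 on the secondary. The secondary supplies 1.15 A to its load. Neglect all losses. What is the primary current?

I_p ≈ 0.108 A

For an ideal transformer I_p/I_s = N_s/N_p, so I_p = 1.15 × 47/501 = 0.108 A.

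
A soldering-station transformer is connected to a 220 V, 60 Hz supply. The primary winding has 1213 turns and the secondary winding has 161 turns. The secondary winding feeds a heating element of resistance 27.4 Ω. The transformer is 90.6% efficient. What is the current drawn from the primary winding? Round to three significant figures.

V_s = 220 × 161/1213 = 29.200 V.
I_s = V_s/R = 29.200/27.4 = 1.0657 A.
P_out = V_s I_s = 29.200 × 1.0657 = 31.119 W.
P_in = P_out/η = 31.119/0.906 = 34.348 W.
I_p = P_in/V_p = 34.348/220 = 0.156 A.

I_p ≈ 0.156 A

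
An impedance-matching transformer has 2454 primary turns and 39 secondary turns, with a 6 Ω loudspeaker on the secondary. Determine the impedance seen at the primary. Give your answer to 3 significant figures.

Z_p ≈ 23800 Ω

Z_p = (N_p/N_s)² × Z_s = (2454/39)² × 6 = 23800 Ω.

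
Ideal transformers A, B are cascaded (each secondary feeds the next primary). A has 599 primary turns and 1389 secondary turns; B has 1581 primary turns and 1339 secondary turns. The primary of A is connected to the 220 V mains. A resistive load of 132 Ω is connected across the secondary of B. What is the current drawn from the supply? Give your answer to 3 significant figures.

I_supply ≈ 6.43 A

Secondary of A: V = 220.00 × 1389/599 = 510.15 V.
Secondary of B: V = 510.15 × 1339/1581 = 432.06 V.
I_load = 432.06/132 = 3.2732 A, so P_out = 432.06 × 3.2732 = 1414.2 W.
All ideal ⇒ P_in = P_out, so I_supply = 1414.2/220 = 6.43 A.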